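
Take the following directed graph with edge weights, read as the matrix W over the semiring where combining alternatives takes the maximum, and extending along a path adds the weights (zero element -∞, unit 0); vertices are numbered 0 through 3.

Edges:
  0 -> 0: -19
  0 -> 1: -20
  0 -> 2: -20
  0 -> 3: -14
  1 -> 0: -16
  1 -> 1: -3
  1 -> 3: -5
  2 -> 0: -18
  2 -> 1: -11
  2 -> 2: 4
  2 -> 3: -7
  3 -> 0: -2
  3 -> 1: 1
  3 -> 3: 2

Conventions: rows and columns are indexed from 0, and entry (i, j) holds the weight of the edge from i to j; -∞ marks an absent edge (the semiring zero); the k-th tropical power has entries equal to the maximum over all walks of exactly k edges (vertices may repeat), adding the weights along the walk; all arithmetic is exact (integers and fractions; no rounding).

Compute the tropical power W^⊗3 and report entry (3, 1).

W^⊗2:
  [-16, -13, -16, -12]
  [-7, -4, -36, -3]
  [-9, -6, 8, -3]
  [0, 3, -22, 4]
W^⊗3:
  [-14, -11, -12, -10]
  [-5, -2, -27, -1]
  [-5, -2, 12, 1]
  [2, 5, -18, 6]
Key observation: the optimum is the walk 3->3->3->1, with weight 2 + 2 + 1 = 5.
Optimal value attained by: walk 3->3->3->1.
Answer: (W^⊗3)[3][1] = 5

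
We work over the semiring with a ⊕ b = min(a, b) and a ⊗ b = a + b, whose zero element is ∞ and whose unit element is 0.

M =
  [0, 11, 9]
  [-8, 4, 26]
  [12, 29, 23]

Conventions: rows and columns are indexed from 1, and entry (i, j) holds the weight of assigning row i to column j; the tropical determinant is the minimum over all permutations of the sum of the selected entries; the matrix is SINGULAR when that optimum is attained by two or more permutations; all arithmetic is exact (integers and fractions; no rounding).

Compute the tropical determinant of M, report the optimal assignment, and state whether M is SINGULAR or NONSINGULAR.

σ = (1, 2, 3): 0 + 4 + 23 = 27
σ = (1, 3, 2): 0 + 26 + 29 = 55
σ = (2, 1, 3): 11 + (-8) + 23 = 26
σ = (2, 3, 1): 11 + 26 + 12 = 49
σ = (3, 1, 2): 9 + (-8) + 29 = 30
σ = (3, 2, 1): 9 + 4 + 12 = 25
Optimal value attained by: σ = (3, 2, 1).
Answer: det⊕(M) = 25; verdict: NONSINGULAR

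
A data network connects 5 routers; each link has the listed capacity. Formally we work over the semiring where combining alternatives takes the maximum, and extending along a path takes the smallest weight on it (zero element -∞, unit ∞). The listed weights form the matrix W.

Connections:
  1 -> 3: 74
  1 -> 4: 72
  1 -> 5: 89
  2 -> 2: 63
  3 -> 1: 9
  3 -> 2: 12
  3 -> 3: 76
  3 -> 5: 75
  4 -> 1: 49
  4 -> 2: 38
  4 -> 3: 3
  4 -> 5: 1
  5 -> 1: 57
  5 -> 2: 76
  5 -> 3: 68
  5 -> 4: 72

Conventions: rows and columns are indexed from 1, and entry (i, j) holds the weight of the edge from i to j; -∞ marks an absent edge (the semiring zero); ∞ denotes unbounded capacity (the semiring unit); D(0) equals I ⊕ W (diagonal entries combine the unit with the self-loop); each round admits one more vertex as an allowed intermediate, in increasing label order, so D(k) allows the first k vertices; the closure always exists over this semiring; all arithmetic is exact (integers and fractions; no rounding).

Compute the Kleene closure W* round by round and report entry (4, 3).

D(0):
  [∞, -∞, 74, 72, 89]
  [-∞, ∞, -∞, -∞, -∞]
  [9, 12, ∞, -∞, 75]
  [49, 38, 3, ∞, 1]
  [57, 76, 68, 72, ∞]
D(1):
  [∞, -∞, 74, 72, 89]
  [-∞, ∞, -∞, -∞, -∞]
  [9, 12, ∞, 9, 75]
  [49, 38, 49, ∞, 49]
  [57, 76, 68, 72, ∞]
D(2):
  [∞, -∞, 74, 72, 89]
  [-∞, ∞, -∞, -∞, -∞]
  [9, 12, ∞, 9, 75]
  [49, 38, 49, ∞, 49]
  [57, 76, 68, 72, ∞]
D(3):
  [∞, 12, 74, 72, 89]
  [-∞, ∞, -∞, -∞, -∞]
  [9, 12, ∞, 9, 75]
  [49, 38, 49, ∞, 49]
  [57, 76, 68, 72, ∞]
D(4):
  [∞, 38, 74, 72, 89]
  [-∞, ∞, -∞, -∞, -∞]
  [9, 12, ∞, 9, 75]
  [49, 38, 49, ∞, 49]
  [57, 76, 68, 72, ∞]
D(5):
  [∞, 76, 74, 72, 89]
  [-∞, ∞, -∞, -∞, -∞]
  [57, 75, ∞, 72, 75]
  [49, 49, 49, ∞, 49]
  [57, 76, 68, 72, ∞]
Answer: W*[4][3] = 49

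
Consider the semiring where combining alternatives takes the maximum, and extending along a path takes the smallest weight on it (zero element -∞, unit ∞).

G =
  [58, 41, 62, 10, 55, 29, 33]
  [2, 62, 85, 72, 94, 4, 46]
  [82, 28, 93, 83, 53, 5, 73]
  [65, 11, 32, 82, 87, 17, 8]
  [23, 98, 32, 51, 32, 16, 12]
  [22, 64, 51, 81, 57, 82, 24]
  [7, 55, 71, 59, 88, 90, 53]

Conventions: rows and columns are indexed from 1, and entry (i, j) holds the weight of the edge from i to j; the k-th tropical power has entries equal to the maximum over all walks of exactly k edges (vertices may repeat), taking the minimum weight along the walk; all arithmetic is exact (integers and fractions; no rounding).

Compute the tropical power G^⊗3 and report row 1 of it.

G^⊗2:
  [62, 55, 62, 62, 55, 33, 62]
  [82, 94, 85, 83, 72, 46, 73]
  [82, 55, 93, 83, 83, 73, 73]
  [65, 87, 62, 82, 82, 29, 33]
  [51, 62, 85, 72, 94, 23, 46]
  [65, 64, 64, 81, 81, 82, 51]
  [71, 88, 71, 81, 59, 82, 71]
G^⊗3:
  [62, 55, 62, 62, 62, 62, 62]
  [82, 72, 85, 83, 94, 73, 73]
  [82, 83, 93, 83, 83, 73, 73]
  [65, 82, 85, 82, 87, 33, 62]
  [82, 94, 85, 83, 72, 46, 73]
  [65, 81, 64, 81, 81, 82, 64]
  [71, 64, 85, 81, 88, 82, 71]
Answer: row 1 of G^⊗3 = [62, 55, 62, 62, 62, 62, 62]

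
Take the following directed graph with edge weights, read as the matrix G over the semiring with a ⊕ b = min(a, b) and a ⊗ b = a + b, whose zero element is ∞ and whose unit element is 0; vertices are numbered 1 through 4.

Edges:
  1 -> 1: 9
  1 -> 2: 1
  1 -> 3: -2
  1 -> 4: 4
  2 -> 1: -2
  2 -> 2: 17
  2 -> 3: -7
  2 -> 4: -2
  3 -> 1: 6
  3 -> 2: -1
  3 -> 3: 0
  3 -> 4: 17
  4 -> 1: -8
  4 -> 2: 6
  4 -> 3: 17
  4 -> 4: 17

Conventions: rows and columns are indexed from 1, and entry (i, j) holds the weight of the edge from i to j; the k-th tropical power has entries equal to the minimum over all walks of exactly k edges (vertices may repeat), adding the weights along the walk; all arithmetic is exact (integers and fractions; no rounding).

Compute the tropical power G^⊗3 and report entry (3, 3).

G^⊗2:
  [-4, -3, -6, -1]
  [-10, -8, -7, 2]
  [-3, -1, -8, -3]
  [1, -7, -10, -4]
G^⊗3:
  [-9, -7, -10, -5]
  [-10, -9, -15, -10]
  [-11, -9, -8, -3]
  [-12, -11, -14, -9]
Key observation: the optimum is the walk 3->2->3->3, with weight (-1) + (-7) + 0 = -8.
Optimal value attained by: walk 3->2->3->3.
Answer: (G^⊗3)[3][3] = -8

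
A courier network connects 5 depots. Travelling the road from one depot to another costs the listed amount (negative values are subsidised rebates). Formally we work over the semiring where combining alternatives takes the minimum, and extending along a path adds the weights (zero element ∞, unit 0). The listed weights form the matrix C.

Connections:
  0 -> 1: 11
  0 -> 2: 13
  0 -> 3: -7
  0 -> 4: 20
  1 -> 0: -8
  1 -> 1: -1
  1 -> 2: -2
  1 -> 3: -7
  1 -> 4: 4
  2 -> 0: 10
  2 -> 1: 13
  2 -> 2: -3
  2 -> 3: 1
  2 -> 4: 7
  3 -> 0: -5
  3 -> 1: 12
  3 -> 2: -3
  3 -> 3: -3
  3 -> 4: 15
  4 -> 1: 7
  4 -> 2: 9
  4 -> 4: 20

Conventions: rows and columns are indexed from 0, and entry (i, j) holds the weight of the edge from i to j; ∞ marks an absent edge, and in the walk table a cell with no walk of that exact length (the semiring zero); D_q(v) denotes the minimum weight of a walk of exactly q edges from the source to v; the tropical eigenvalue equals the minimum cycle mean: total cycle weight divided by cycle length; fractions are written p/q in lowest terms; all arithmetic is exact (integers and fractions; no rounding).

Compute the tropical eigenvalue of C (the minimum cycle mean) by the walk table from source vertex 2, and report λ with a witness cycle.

q=0: [∞, ∞, 0, ∞, ∞]
q=1: [10, 13, -3, 1, 7]
q=2: [-4, 10, -6, -2, 4]
q=3: [-7, 7, -9, -11, 1]
q=4: [-16, 1, -14, -14, -2]
q=5: [-19, -5, -17, -23, -7]
Optimal cycle mean attained by: cycle 0->3->0, total (-7) + (-5), length 2.
Answer: λ = -6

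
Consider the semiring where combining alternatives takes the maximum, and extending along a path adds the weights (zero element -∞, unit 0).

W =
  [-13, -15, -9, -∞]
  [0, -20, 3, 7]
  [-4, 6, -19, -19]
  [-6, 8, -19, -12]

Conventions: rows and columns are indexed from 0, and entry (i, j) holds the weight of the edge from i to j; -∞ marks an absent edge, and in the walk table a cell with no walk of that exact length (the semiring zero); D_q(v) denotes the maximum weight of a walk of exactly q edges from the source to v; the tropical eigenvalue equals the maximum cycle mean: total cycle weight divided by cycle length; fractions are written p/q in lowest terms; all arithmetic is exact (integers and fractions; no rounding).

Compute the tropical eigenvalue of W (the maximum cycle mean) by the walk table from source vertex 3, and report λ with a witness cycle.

q=0: [-∞, -∞, -∞, 0]
q=1: [-6, 8, -19, -12]
q=2: [8, -4, 11, 15]
q=3: [9, 23, -1, 3]
q=4: [23, 11, 26, 30]
Optimal cycle mean attained by: cycle 1->3->1, total 7 + 8, length 2.
Answer: λ = 15/2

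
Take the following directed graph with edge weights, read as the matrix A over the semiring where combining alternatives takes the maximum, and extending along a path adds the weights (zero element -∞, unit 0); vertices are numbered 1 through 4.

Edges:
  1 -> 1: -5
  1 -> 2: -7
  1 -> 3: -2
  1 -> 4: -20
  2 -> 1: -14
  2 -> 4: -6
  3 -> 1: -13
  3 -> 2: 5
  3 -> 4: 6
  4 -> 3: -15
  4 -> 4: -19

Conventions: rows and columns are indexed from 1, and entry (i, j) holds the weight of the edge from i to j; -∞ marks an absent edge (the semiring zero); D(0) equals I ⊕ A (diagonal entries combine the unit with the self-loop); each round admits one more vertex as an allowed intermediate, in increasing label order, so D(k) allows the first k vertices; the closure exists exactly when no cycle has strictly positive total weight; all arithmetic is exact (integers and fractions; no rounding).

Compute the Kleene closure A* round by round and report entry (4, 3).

D(0):
  [0, -7, -2, -20]
  [-14, 0, -∞, -6]
  [-13, 5, 0, 6]
  [-∞, -∞, -15, 0]
D(1):
  [0, -7, -2, -20]
  [-14, 0, -16, -6]
  [-13, 5, 0, 6]
  [-∞, -∞, -15, 0]
D(2):
  [0, -7, -2, -13]
  [-14, 0, -16, -6]
  [-9, 5, 0, 6]
  [-∞, -∞, -15, 0]
D(3):
  [0, 3, -2, 4]
  [-14, 0, -16, -6]
  [-9, 5, 0, 6]
  [-24, -10, -15, 0]
D(4):
  [0, 3, -2, 4]
  [-14, 0, -16, -6]
  [-9, 5, 0, 6]
  [-24, -10, -15, 0]
Answer: A*[4][3] = -15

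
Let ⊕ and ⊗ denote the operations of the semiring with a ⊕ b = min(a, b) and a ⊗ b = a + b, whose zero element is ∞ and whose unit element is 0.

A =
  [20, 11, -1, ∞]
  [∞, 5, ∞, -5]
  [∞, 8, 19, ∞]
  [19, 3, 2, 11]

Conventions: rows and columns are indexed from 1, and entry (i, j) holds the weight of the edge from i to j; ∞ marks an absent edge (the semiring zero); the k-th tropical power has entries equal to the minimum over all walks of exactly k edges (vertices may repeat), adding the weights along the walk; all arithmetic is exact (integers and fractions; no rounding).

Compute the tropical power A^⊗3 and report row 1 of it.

A^⊗2:
  [40, 7, 18, 6]
  [14, -2, -3, 0]
  [∞, 13, 38, 3]
  [30, 8, 13, -2]
A^⊗3:
  [25, 9, 8, 2]
  [19, 3, 2, -7]
  [22, 6, 5, 8]
  [17, 1, 0, 3]
Answer: row 1 of A^⊗3 = [25, 9, 8, 2]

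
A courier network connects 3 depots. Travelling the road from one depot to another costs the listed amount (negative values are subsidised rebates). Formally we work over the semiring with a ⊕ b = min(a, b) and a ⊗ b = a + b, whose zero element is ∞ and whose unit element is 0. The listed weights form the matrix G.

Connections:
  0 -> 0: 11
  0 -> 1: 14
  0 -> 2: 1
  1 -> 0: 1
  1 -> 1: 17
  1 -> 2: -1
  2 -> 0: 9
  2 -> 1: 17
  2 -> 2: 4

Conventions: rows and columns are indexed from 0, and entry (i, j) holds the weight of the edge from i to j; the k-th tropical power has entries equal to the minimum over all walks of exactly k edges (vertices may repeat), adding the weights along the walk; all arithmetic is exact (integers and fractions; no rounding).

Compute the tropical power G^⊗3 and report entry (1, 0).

G^⊗2:
  [10, 18, 5]
  [8, 15, 2]
  [13, 21, 8]
G^⊗3:
  [14, 22, 9]
  [11, 19, 6]
  [17, 25, 12]
Key observation: the optimum is the walk 1->0->2->0, with weight 1 + 1 + 9 = 11.
Optimal value attained by: walk 1->0->2->0.
Answer: (G^⊗3)[1][0] = 11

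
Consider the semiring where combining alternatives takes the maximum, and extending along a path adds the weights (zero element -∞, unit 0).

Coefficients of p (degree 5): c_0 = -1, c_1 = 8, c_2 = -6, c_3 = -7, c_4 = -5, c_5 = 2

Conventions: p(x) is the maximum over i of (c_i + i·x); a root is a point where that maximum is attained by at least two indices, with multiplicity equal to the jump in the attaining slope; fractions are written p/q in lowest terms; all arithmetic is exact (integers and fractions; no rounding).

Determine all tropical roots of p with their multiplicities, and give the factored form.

hull edge (i=0, c=-1) to (i=1, c=8): slope 9, span 1
hull edge (i=1, c=8) to (i=5, c=2): slope -3/2, span 4
Factored form: p(x) = 2 ⊗ (x ⊕ (-9)) ⊗ (x ⊕ 3/2) ⊗ (x ⊕ 3/2) ⊗ (x ⊕ 3/2) ⊗ (x ⊕ 3/2)
Answer: roots = -9 (mult 1), 3/2 (mult 4)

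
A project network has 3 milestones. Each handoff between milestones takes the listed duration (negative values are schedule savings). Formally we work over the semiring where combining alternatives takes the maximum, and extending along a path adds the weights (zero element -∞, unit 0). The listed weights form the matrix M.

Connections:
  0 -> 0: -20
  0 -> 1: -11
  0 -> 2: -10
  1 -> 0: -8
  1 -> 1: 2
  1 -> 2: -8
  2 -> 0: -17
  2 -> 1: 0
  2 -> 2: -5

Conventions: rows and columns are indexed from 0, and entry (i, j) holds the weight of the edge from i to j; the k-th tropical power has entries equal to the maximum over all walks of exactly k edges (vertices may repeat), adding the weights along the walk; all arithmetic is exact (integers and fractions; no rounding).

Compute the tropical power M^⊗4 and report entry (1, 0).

M^⊗2:
  [-19, -9, -15]
  [-6, 4, -6]
  [-8, 2, -8]
M^⊗3:
  [-17, -7, -17]
  [-4, 6, -4]
  [-6, 4, -6]
M^⊗4:
  [-15, -5, -15]
  [-2, 8, -2]
  [-4, 6, -4]
Key observation: the optimum is the walk 1->1->1->1->0, with weight 2 + 2 + 2 + (-8) = -2.
Optimal value attained by: walk 1->1->1->1->0.
Answer: (M^⊗4)[1][0] = -2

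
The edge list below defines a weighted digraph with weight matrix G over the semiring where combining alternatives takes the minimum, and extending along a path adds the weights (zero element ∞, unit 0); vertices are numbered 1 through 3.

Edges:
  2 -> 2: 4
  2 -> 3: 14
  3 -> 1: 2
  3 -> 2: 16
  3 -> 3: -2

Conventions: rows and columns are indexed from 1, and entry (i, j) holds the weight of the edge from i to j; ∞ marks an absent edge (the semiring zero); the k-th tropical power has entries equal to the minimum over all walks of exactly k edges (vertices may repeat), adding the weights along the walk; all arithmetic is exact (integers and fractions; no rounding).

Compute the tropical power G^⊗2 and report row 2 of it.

G^⊗2:
  [∞, ∞, ∞]
  [16, 8, 12]
  [0, 14, -4]
Answer: row 2 of G^⊗2 = [16, 8, 12]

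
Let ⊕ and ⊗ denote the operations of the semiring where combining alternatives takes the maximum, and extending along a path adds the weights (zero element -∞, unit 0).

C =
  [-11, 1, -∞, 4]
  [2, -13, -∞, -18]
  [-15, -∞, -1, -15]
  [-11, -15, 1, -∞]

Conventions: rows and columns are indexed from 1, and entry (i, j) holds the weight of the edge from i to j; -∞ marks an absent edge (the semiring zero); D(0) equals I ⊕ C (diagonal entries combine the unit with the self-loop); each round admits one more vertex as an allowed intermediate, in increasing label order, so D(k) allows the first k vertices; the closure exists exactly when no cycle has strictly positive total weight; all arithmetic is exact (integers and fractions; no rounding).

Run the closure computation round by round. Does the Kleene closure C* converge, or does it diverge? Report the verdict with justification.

D(0):
  [0, 1, -∞, 4]
  [2, 0, -∞, -18]
  [-15, -∞, 0, -15]
  [-11, -15, 1, 0]
Detection: at round 1, diagonal entry (2, 2) turns strictly positive.
Key observation: the cycle 2->1->2 has total weight 2 + 1, which is strictly positive.
Answer: DIVERGES — positive cycle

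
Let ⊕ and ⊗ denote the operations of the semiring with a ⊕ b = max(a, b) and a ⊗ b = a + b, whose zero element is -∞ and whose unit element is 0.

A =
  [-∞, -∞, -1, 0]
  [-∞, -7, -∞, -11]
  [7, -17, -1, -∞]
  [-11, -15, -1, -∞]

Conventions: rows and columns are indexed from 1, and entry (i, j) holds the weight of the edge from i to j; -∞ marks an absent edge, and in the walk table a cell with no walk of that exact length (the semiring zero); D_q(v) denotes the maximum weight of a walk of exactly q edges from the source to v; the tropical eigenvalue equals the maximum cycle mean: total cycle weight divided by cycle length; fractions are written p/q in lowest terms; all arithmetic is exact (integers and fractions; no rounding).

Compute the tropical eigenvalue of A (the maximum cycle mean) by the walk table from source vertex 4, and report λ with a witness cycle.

q=0: [-∞, -∞, -∞, 0]
q=1: [-11, -15, -1, -∞]
q=2: [6, -18, -2, -11]
q=3: [5, -19, 5, 6]
q=4: [12, -9, 5, 5]
Optimal cycle mean attained by: cycle 1->3->1, total (-1) + 7, length 2.
Answer: λ = 3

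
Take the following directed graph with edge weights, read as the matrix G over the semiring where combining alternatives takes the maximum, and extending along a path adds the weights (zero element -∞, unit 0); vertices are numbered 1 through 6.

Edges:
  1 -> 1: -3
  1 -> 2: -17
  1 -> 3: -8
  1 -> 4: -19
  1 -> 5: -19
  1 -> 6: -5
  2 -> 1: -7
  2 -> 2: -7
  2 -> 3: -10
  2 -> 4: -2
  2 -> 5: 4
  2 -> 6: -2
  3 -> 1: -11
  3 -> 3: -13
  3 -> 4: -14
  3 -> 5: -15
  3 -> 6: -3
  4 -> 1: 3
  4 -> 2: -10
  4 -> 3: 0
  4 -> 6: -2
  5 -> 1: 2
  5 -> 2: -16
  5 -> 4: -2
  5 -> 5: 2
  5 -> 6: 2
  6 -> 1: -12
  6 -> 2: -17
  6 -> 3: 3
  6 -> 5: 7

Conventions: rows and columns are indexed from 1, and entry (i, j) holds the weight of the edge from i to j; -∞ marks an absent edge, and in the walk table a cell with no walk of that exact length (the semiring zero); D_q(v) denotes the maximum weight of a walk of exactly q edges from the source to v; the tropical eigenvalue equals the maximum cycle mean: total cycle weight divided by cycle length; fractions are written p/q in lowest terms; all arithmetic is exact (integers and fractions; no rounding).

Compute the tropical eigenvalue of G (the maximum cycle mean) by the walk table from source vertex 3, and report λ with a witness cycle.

q=0: [-∞, -∞, 0, -∞, -∞, -∞]
q=1: [-11, -∞, -13, -14, -15, -3]
q=2: [-11, -20, 0, -17, 4, -13]
q=3: [6, -12, -10, 2, 6, 6]
q=4: [8, -8, 9, 4, 13, 8]
q=5: [15, -3, 11, 11, 15, 15]
q=6: [17, 1, 18, 13, 22, 17]
Optimal cycle mean attained by: cycle 5->6->5, total 2 + 7, length 2.
Answer: λ = 9/2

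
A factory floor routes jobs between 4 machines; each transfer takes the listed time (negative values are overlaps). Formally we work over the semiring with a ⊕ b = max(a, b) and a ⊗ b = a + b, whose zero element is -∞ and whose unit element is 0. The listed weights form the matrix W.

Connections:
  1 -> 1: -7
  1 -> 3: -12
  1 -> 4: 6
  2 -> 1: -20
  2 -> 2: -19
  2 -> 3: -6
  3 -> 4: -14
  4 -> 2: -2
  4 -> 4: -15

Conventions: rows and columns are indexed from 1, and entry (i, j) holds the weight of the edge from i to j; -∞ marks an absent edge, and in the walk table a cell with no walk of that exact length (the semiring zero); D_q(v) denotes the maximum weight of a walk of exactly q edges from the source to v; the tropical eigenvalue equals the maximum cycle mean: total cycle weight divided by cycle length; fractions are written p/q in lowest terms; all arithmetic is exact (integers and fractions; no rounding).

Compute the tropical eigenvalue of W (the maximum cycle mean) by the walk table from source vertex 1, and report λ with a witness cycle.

q=0: [0, -∞, -∞, -∞]
q=1: [-7, -∞, -12, 6]
q=2: [-14, 4, -19, -1]
q=3: [-16, -3, -2, -8]
q=4: [-23, -10, -9, -10]
Optimal cycle mean attained by: cycle 1->4->2->1, total 6 + (-2) + (-20), length 3.
Answer: λ = -16/3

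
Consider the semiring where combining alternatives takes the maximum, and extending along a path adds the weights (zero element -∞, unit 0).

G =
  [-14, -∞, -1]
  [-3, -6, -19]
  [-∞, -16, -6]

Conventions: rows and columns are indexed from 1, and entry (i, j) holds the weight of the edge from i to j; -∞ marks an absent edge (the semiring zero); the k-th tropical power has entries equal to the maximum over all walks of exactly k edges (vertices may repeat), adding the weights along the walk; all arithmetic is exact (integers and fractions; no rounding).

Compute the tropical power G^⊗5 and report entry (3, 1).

G^⊗2:
  [-28, -17, -7]
  [-9, -12, -4]
  [-19, -22, -12]
G^⊗3:
  [-20, -23, -13]
  [-15, -18, -10]
  [-25, -28, -18]
G^⊗4:
  [-26, -29, -19]
  [-21, -24, -16]
  [-31, -34, -24]
G^⊗5:
  [-32, -35, -25]
  [-27, -30, -22]
  [-37, -40, -30]
Key observation: the optimum is the walk 3->2->2->2->2->1, with weight (-16) + (-6) + (-6) + (-6) + (-3) = -37.
Optimal value attained by: walk 3->2->2->2->2->1.
Answer: (G^⊗5)[3][1] = -37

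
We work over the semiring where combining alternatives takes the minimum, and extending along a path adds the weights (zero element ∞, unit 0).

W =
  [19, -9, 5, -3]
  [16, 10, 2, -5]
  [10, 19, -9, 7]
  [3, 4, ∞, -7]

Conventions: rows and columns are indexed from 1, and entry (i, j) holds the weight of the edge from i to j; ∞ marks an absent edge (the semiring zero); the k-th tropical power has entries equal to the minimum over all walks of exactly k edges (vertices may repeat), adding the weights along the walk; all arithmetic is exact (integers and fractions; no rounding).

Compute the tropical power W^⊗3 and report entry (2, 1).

W^⊗2:
  [0, 1, -7, -14]
  [-2, -1, -7, -12]
  [1, 1, -18, -2]
  [-4, -6, 6, -14]
W^⊗3:
  [-11, -10, -16, -21]
  [-9, -11, -16, -19]
  [-8, -8, -27, -11]
  [-11, -13, -4, -21]
Key observation: the optimum is the walk 2->4->4->1, with weight (-5) + (-7) + 3 = -9.
Optimal value attained by: walk 2->4->4->1.
Answer: (W^⊗3)[2][1] = -9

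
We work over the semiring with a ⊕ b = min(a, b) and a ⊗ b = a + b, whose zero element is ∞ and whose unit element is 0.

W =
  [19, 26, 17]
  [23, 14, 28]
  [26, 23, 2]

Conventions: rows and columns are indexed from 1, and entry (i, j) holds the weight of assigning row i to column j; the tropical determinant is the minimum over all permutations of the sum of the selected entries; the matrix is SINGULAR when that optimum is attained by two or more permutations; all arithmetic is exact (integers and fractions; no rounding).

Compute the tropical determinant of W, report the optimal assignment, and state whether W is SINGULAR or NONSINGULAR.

σ = (1, 2, 3): 19 + 14 + 2 = 35
σ = (1, 3, 2): 19 + 28 + 23 = 70
σ = (2, 1, 3): 26 + 23 + 2 = 51
σ = (2, 3, 1): 26 + 28 + 26 = 80
σ = (3, 1, 2): 17 + 23 + 23 = 63
σ = (3, 2, 1): 17 + 14 + 26 = 57
Optimal value attained by: σ = (1, 2, 3).
Answer: det⊕(W) = 35; verdict: NONSINGULAR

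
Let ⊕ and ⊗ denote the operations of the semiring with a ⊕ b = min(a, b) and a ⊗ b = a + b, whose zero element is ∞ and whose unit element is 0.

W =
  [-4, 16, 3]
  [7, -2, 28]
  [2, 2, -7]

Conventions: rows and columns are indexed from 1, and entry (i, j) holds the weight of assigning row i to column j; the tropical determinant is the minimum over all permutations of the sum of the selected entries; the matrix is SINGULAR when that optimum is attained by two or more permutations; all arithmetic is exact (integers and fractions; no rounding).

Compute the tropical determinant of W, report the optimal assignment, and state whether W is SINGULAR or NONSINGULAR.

σ = (1, 2, 3): (-4) + (-2) + (-7) = -13
σ = (1, 3, 2): (-4) + 28 + 2 = 26
σ = (2, 1, 3): 16 + 7 + (-7) = 16
σ = (2, 3, 1): 16 + 28 + 2 = 46
σ = (3, 1, 2): 3 + 7 + 2 = 12
σ = (3, 2, 1): 3 + (-2) + 2 = 3
Optimal value attained by: σ = (1, 2, 3).
Answer: det⊕(W) = -13; verdict: NONSINGULAR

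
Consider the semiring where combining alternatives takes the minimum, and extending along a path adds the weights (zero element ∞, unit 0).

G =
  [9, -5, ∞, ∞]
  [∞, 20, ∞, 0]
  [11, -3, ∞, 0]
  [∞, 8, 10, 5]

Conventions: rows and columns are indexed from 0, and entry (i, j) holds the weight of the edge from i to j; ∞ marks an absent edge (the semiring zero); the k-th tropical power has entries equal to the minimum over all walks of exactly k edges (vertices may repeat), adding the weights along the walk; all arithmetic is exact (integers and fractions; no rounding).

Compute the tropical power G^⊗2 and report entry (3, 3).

G^⊗2:
  [18, 4, ∞, -5]
  [∞, 8, 10, 5]
  [20, 6, 10, -3]
  [21, 7, 15, 8]
Key observation: the optimum is the walk 3->1->3, with weight 8 + 0 = 8.
Optimal value attained by: walk 3->1->3.
Answer: (G^⊗2)[3][3] = 8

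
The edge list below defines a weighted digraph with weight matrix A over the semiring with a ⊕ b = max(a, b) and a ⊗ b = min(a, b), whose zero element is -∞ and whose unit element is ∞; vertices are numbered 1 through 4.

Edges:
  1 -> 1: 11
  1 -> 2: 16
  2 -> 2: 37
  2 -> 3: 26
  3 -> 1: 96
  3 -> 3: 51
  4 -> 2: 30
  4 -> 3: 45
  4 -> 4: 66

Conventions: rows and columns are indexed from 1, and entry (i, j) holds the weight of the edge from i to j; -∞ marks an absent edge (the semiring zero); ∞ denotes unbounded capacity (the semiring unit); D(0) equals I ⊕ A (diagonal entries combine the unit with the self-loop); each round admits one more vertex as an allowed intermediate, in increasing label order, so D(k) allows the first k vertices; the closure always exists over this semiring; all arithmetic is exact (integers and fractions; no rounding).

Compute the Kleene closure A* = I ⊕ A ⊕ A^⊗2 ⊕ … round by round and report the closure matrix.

D(0):
  [∞, 16, -∞, -∞]
  [-∞, ∞, 26, -∞]
  [96, -∞, ∞, -∞]
  [-∞, 30, 45, ∞]
D(1):
  [∞, 16, -∞, -∞]
  [-∞, ∞, 26, -∞]
  [96, 16, ∞, -∞]
  [-∞, 30, 45, ∞]
D(2):
  [∞, 16, 16, -∞]
  [-∞, ∞, 26, -∞]
  [96, 16, ∞, -∞]
  [-∞, 30, 45, ∞]
D(3):
  [∞, 16, 16, -∞]
  [26, ∞, 26, -∞]
  [96, 16, ∞, -∞]
  [45, 30, 45, ∞]
D(4):
  [∞, 16, 16, -∞]
  [26, ∞, 26, -∞]
  [96, 16, ∞, -∞]
  [45, 30, 45, ∞]
Answer: A* = [[∞, 16, 16, -∞], [26, ∞, 26, -∞], [96, 16, ∞, -∞], [45, 30, 45, ∞]]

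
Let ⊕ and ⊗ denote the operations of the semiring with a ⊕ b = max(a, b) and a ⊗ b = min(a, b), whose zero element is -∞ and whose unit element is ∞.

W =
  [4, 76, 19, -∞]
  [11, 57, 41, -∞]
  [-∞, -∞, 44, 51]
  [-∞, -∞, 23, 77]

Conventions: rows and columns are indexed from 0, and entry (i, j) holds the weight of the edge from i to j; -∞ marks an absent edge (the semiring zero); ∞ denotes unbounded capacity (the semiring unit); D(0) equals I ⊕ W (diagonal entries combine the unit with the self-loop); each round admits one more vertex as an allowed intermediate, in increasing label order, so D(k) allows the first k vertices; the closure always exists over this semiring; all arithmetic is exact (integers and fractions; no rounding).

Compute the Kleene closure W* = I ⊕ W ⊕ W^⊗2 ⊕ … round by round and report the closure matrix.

D(0):
  [∞, 76, 19, -∞]
  [11, ∞, 41, -∞]
  [-∞, -∞, ∞, 51]
  [-∞, -∞, 23, ∞]
D(1):
  [∞, 76, 19, -∞]
  [11, ∞, 41, -∞]
  [-∞, -∞, ∞, 51]
  [-∞, -∞, 23, ∞]
D(2):
  [∞, 76, 41, -∞]
  [11, ∞, 41, -∞]
  [-∞, -∞, ∞, 51]
  [-∞, -∞, 23, ∞]
D(3):
  [∞, 76, 41, 41]
  [11, ∞, 41, 41]
  [-∞, -∞, ∞, 51]
  [-∞, -∞, 23, ∞]
D(4):
  [∞, 76, 41, 41]
  [11, ∞, 41, 41]
  [-∞, -∞, ∞, 51]
  [-∞, -∞, 23, ∞]
Answer: W* = [[∞, 76, 41, 41], [11, ∞, 41, 41], [-∞, -∞, ∞, 51], [-∞, -∞, 23, ∞]]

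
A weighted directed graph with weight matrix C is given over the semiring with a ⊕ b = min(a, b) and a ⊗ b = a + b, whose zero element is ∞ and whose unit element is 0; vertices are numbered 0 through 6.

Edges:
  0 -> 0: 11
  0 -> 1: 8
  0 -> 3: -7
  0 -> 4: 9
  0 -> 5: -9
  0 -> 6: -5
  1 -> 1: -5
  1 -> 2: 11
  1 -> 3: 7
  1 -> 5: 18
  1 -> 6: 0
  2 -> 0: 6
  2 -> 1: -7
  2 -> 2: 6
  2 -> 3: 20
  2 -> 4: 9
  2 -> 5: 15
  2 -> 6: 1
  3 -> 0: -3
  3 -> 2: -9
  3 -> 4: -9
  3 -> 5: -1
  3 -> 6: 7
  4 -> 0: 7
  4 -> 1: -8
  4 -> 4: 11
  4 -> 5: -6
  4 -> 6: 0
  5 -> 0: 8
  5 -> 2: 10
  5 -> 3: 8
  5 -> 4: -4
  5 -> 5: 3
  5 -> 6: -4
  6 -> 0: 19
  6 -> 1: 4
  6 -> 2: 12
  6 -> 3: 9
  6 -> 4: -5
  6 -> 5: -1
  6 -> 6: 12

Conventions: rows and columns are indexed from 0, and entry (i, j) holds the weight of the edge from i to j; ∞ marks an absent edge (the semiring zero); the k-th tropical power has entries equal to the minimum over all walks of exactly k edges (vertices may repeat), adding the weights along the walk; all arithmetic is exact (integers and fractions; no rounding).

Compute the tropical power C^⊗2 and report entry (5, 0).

C^⊗2:
  [-10, -1, -16, -1, -16, -8, -13]
  [4, -10, -2, 2, -5, -1, -5]
  [12, -12, 4, -1, -4, -3, -7]
  [-3, -17, -3, -10, -5, -15, -9]
  [2, -13, 3, -1, -10, -3, -10]
  [3, -12, -1, 1, -9, -10, -4]
  [2, -13, 0, 7, -5, -11, -5]
Key observation: the optimum is the walk 5->4->0, with weight (-4) + 7 = 3.
Optimal value attained by: walk 5->4->0.
Answer: (C^⊗2)[5][0] = 3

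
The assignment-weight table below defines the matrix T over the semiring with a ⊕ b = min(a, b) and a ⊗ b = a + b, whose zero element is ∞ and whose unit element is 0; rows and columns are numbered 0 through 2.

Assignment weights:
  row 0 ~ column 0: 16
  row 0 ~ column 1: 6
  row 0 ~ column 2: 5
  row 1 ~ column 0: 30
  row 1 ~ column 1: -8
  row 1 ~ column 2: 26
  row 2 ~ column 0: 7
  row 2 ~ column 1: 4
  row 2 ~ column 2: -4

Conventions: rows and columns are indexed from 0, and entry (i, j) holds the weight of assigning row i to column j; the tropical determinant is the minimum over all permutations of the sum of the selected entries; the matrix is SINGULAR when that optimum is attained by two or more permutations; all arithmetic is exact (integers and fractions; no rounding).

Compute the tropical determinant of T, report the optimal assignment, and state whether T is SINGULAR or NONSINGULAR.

σ = (0, 1, 2): 16 + (-8) + (-4) = 4
σ = (0, 2, 1): 16 + 26 + 4 = 46
σ = (1, 0, 2): 6 + 30 + (-4) = 32
σ = (1, 2, 0): 6 + 26 + 7 = 39
σ = (2, 0, 1): 5 + 30 + 4 = 39
σ = (2, 1, 0): 5 + (-8) + 7 = 4
Optimal value attained by: σ = (0, 1, 2).
Answer: det⊕(T) = 4; verdict: SINGULAR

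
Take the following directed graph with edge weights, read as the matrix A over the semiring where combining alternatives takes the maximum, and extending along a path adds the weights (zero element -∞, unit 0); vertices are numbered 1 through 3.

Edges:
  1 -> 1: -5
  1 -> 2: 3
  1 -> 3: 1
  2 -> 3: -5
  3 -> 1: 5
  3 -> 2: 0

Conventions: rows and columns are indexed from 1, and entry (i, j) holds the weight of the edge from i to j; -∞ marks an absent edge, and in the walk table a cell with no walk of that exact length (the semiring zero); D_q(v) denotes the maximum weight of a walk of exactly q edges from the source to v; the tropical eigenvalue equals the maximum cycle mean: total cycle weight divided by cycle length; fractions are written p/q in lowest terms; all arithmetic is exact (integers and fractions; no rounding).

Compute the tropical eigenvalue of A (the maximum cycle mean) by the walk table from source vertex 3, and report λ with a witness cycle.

q=0: [-∞, -∞, 0]
q=1: [5, 0, -∞]
q=2: [0, 8, 6]
q=3: [11, 6, 3]
Optimal cycle mean attained by: cycle 1->3->1, total 1 + 5, length 2.
Answer: λ = 3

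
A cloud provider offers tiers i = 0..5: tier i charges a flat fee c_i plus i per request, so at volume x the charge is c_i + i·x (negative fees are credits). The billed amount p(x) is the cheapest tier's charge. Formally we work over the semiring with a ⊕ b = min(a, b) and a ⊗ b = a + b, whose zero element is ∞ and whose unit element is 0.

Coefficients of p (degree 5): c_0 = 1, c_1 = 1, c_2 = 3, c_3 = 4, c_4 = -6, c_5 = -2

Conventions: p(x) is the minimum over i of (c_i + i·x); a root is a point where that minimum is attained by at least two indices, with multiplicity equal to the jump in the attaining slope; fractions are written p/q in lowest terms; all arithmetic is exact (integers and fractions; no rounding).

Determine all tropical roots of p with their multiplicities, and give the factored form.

hull edge (i=0, c=1) to (i=4, c=-6): slope -7/4, span 4
hull edge (i=4, c=-6) to (i=5, c=-2): slope 4, span 1
Factored form: p(x) = -2 ⊗ (x ⊕ (-4)) ⊗ (x ⊕ 7/4) ⊗ (x ⊕ 7/4) ⊗ (x ⊕ 7/4) ⊗ (x ⊕ 7/4)
Answer: roots = -4 (mult 1), 7/4 (mult 4)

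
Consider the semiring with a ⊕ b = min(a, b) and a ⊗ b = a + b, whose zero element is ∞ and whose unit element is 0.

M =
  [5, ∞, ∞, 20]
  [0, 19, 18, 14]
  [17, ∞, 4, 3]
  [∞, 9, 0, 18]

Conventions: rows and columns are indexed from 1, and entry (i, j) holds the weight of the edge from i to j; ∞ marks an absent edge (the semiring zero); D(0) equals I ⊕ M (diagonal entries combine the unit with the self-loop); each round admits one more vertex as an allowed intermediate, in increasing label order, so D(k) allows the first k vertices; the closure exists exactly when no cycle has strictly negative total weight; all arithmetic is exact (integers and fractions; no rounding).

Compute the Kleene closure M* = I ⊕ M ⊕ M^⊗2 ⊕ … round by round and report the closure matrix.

D(0):
  [0, ∞, ∞, 20]
  [0, 0, 18, 14]
  [17, ∞, 0, 3]
  [∞, 9, 0, 0]
D(1):
  [0, ∞, ∞, 20]
  [0, 0, 18, 14]
  [17, ∞, 0, 3]
  [∞, 9, 0, 0]
D(2):
  [0, ∞, ∞, 20]
  [0, 0, 18, 14]
  [17, ∞, 0, 3]
  [9, 9, 0, 0]
D(3):
  [0, ∞, ∞, 20]
  [0, 0, 18, 14]
  [17, ∞, 0, 3]
  [9, 9, 0, 0]
D(4):
  [0, 29, 20, 20]
  [0, 0, 14, 14]
  [12, 12, 0, 3]
  [9, 9, 0, 0]
Answer: M* = [[0, 29, 20, 20], [0, 0, 14, 14], [12, 12, 0, 3], [9, 9, 0, 0]]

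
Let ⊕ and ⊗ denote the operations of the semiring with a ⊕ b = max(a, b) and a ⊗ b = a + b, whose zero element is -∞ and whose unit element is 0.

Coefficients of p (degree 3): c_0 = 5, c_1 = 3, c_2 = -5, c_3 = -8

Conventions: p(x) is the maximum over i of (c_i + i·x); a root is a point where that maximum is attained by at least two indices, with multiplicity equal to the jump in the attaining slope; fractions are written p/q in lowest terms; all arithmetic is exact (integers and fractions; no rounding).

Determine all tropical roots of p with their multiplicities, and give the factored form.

hull edge (i=0, c=5) to (i=1, c=3): slope -2, span 1
hull edge (i=1, c=3) to (i=3, c=-8): slope -11/2, span 2
Factored form: p(x) = -8 ⊗ (x ⊕ 2) ⊗ (x ⊕ 11/2) ⊗ (x ⊕ 11/2)
Answer: roots = 2 (mult 1), 11/2 (mult 2)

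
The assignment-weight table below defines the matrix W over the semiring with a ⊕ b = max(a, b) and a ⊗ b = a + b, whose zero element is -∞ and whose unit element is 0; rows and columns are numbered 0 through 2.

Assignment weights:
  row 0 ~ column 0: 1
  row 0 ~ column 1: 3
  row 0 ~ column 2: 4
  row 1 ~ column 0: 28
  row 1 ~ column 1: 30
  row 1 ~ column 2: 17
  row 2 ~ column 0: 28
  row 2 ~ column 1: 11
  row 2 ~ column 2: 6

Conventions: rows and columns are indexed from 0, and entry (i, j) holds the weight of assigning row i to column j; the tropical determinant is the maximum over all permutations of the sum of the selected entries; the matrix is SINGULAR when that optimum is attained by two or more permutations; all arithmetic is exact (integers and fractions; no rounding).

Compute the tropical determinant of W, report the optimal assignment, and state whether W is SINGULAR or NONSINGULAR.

σ = (0, 1, 2): 1 + 30 + 6 = 37
σ = (0, 2, 1): 1 + 17 + 11 = 29
σ = (1, 0, 2): 3 + 28 + 6 = 37
σ = (1, 2, 0): 3 + 17 + 28 = 48
σ = (2, 0, 1): 4 + 28 + 11 = 43
σ = (2, 1, 0): 4 + 30 + 28 = 62
Optimal value attained by: σ = (2, 1, 0).
Answer: det⊕(W) = 62; verdict: NONSINGULAR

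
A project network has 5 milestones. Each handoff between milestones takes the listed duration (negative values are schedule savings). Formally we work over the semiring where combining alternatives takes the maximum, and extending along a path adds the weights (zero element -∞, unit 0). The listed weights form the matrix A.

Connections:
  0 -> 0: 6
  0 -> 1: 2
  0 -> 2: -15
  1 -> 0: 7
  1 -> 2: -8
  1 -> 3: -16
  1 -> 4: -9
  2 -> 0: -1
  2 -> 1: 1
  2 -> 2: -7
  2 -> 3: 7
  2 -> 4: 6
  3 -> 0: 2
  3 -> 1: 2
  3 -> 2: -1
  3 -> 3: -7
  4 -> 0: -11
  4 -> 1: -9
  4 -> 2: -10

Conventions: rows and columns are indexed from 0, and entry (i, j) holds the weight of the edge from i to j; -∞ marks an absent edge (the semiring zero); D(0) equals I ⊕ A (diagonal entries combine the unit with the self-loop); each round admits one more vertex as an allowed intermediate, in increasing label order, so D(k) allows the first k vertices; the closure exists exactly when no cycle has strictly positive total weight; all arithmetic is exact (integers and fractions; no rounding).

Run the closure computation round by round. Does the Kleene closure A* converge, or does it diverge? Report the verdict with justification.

Detection: at round 0, diagonal entry (0, 0) turns strictly positive.
Key observation: the cycle 0->0 has total weight 6, which is strictly positive.
Answer: DIVERGES — positive cycle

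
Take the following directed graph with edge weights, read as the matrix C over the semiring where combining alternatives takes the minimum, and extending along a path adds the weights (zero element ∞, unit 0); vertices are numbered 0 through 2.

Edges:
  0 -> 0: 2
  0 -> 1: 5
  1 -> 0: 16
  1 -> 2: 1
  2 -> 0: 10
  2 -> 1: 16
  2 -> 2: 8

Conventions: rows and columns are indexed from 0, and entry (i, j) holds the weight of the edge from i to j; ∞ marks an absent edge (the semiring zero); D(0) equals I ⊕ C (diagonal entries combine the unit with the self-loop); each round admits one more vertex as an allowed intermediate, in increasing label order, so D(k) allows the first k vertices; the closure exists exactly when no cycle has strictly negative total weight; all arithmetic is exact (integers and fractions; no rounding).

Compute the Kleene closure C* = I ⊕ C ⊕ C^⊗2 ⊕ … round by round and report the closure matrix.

D(0):
  [0, 5, ∞]
  [16, 0, 1]
  [10, 16, 0]
D(1):
  [0, 5, ∞]
  [16, 0, 1]
  [10, 15, 0]
D(2):
  [0, 5, 6]
  [16, 0, 1]
  [10, 15, 0]
D(3):
  [0, 5, 6]
  [11, 0, 1]
  [10, 15, 0]
Answer: C* = [[0, 5, 6], [11, 0, 1], [10, 15, 0]]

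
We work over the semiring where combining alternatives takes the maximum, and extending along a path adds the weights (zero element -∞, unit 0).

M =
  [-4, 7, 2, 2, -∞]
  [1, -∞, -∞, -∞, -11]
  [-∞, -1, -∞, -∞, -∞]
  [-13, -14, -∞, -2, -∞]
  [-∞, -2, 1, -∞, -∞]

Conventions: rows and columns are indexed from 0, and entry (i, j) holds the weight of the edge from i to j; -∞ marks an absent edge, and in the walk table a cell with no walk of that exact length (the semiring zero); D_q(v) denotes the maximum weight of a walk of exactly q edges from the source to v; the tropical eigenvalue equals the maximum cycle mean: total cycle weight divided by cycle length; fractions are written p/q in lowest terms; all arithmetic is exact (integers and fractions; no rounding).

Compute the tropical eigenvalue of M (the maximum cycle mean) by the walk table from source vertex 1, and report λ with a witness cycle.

q=0: [-∞, 0, -∞, -∞, -∞]
q=1: [1, -∞, -∞, -∞, -11]
q=2: [-3, 8, 3, 3, -∞]
q=3: [9, 4, -1, 1, -3]
q=4: [5, 16, 11, 11, -7]
q=5: [17, 12, 7, 9, 5]
Optimal cycle mean attained by: cycle 0->1->0, total 7 + 1, length 2.
Answer: λ = 4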